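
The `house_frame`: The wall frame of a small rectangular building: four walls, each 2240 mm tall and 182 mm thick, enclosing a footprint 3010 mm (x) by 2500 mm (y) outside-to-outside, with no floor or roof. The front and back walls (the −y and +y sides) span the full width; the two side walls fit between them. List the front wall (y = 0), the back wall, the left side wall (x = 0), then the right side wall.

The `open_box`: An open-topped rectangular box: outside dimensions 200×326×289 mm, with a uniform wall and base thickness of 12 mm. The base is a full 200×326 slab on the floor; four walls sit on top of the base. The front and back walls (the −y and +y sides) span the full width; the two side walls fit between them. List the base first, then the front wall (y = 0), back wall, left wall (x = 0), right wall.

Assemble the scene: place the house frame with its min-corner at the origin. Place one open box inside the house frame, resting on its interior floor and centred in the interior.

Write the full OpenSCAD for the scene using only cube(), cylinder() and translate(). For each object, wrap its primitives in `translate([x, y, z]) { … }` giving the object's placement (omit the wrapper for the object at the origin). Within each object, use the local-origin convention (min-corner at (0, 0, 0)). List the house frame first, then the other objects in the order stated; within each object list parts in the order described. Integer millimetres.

cube([3010, 182, 2240]);
translate([0, 2318, 0]) cube([3010, 182, 2240]);
translate([0, 182, 0]) cube([182, 2136, 2240]);
translate([2828, 182, 0]) cube([182, 2136, 2240]);
translate([1405, 1087, 0]) {
  cube([200, 326, 12]);
  translate([0, 0, 12]) cube([200, 12, 277]);
  translate([0, 314, 12]) cube([200, 12, 277]);
  translate([0, 12, 12]) cube([12, 302, 277]);
  translate([188, 12, 12]) cube([12, 302, 277]);
}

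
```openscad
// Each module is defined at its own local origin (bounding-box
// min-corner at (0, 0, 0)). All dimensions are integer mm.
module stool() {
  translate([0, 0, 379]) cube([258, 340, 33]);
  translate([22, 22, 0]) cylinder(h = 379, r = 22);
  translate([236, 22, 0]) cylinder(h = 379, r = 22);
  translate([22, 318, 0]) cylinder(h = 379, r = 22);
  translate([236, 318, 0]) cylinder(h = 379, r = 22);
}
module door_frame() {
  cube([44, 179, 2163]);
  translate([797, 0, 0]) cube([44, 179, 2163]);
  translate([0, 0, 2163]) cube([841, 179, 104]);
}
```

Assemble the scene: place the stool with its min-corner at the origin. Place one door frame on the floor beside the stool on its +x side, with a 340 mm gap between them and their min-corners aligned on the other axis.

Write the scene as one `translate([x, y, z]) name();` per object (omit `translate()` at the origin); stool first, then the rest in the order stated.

stool();
translate([598, 0, 0]) door_frame();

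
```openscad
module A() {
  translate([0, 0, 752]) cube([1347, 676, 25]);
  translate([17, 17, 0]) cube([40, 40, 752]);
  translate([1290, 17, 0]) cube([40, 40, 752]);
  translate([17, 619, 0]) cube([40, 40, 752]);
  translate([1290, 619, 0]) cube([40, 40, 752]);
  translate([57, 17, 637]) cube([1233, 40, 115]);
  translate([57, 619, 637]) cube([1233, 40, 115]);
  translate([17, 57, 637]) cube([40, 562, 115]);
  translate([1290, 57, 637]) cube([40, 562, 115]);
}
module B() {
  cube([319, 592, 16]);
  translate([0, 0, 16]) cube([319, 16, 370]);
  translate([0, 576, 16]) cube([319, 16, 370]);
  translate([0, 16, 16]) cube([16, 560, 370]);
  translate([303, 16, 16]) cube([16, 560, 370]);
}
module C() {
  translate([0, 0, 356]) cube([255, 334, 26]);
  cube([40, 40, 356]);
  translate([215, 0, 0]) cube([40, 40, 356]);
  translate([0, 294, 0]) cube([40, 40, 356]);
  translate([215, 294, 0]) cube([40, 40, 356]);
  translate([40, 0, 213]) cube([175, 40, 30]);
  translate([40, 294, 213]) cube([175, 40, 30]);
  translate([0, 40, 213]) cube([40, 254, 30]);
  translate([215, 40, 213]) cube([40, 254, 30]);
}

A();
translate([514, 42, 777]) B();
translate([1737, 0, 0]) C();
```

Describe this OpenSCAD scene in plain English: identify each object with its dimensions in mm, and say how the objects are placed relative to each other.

A is a table: top 1347 mm (x) × 676 mm (y), 25 mm thick, upper face at z = 777 mm, on four 40×40 mm square legs, each inset 17 mm from the nearest pair of top edges, running from z = 0 to the bottom of the top. Four apron rails, 40 mm thick and 115 mm tall, run between adjacent legs with their top edges flush with the underside of the top and their outer faces flush with the legs' outer faces.

B is an open-topped rectangular box: outside dimensions 319×592×386 mm, with a uniform wall and base thickness of 16 mm. The base is a full 319×592 slab on the floor; four walls sit on top of the base. The front and back walls (the −y and +y sides) span the full width; the two side walls fit between them.

C is a four-legged stool. The seat is 255×334 mm, 26 mm thick, top at z = 382 mm. It stands on four square legs, each 40×40 mm in cross-section, from z = 0 to the seat underside, each flush with a corner of the seat. Four stretchers, 40 mm wide and 30 mm tall, connect adjacent legs with their undersides at z = 213 mm, each running between the inner faces of the legs it joins and aligned with the legs' outer faces on the other axis.

The open box is on top of the table, centred. The stool is on the floor beside the table on its +x side.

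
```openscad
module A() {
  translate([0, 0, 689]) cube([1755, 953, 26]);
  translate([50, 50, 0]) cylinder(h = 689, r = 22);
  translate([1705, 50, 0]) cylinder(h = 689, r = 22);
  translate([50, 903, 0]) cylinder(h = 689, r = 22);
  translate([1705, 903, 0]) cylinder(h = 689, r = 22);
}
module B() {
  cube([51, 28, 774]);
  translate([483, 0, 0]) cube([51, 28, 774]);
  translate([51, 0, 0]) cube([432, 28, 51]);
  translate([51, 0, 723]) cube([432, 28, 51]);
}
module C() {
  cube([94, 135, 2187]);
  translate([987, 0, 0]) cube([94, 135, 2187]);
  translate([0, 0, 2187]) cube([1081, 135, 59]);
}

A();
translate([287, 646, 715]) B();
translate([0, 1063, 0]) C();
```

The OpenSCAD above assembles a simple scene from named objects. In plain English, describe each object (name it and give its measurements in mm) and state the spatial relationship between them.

A is a table with a 1755×953 mm rectangular top, 26 mm thick, top surface at z = 715 mm, supported by four round legs of 44 mm diameter, each leg's bounding box inset 28 mm from the nearest pair of top edges, running from the floor.

B is a rectangular picture frame lying in the x–z plane (depth along y). The opening is 432 mm wide (x) by 672 mm tall (z), surrounded by a border 51 mm wide on all four sides. The frame is 28 mm deep and is made of two full-height vertical stiles with two horizontal rails fitted between them.

C is a door frame. The clear opening is 893 mm wide and 2187 mm high. Two 94 mm wide jambs, 135 mm deep, stand either side of the opening from the floor to the top of the opening. A 59 mm thick head sits across the top of both jambs, spanning the full outside width of the frame.

The picture frame is on top of the table. The door frame is on the floor beside the table on its +y side.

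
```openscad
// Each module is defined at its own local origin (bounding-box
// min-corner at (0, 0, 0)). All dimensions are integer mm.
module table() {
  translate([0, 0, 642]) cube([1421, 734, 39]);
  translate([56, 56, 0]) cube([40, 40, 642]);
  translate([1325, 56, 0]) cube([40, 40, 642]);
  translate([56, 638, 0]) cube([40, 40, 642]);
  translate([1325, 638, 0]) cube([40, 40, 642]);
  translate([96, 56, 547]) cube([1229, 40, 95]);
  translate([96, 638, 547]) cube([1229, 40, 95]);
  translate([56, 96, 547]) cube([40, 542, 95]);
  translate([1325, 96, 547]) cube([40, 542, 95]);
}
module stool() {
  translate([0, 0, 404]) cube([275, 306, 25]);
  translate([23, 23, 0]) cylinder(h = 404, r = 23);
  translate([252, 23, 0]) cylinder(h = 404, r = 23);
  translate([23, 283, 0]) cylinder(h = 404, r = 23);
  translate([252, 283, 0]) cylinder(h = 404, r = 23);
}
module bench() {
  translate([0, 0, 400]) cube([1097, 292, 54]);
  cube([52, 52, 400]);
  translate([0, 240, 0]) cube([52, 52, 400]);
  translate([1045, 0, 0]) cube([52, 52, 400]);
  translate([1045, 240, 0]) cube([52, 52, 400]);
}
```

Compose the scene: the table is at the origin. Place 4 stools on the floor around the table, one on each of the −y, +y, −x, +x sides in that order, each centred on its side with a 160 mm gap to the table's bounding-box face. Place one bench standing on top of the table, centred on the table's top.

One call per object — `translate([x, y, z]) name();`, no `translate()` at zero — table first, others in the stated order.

table();
translate([573, -466, 0]) stool();
translate([573, 894, 0]) stool();
translate([-435, 214, 0]) stool();
translate([1581, 214, 0]) stool();
translate([162, 221, 681]) bench();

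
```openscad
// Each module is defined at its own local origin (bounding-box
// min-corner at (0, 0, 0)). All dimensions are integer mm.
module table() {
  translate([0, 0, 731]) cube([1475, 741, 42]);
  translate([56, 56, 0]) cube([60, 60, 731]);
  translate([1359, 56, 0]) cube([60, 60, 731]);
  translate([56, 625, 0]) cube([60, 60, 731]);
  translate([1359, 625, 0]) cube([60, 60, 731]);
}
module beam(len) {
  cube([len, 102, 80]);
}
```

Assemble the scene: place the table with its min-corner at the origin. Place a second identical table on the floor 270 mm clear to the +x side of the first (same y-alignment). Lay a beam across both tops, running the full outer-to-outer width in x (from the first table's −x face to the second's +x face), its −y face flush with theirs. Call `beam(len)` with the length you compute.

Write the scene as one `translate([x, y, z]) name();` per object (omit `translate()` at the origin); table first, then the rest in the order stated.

table();
translate([1745, 0, 0]) table();
translate([0, 0, 773]) beam(3220);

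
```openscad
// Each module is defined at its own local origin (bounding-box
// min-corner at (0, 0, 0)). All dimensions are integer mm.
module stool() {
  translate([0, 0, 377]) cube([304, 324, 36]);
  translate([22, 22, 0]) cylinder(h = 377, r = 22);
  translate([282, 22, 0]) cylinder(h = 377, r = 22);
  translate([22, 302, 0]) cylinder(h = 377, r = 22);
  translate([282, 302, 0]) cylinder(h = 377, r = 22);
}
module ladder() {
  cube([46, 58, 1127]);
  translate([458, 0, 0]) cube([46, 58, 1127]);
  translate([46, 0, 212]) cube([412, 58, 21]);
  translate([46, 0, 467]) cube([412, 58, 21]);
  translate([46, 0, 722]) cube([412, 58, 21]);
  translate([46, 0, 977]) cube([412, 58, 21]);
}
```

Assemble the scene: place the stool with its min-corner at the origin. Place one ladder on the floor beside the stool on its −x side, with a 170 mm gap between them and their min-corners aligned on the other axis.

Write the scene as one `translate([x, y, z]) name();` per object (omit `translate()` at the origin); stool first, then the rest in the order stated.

stool();
translate([-674, 0, 0]) ladder();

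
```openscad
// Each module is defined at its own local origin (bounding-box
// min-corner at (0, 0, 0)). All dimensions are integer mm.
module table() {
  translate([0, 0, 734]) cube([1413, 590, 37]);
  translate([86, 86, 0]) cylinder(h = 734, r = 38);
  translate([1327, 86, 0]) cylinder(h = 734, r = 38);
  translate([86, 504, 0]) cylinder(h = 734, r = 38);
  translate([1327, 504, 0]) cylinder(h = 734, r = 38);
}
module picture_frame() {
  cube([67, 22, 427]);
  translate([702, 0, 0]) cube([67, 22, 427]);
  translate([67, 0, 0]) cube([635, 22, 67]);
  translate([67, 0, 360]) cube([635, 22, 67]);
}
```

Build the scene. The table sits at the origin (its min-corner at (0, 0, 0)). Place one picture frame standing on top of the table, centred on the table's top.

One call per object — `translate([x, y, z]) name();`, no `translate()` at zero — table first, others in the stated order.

table();
translate([322, 284, 771]) picture_frame();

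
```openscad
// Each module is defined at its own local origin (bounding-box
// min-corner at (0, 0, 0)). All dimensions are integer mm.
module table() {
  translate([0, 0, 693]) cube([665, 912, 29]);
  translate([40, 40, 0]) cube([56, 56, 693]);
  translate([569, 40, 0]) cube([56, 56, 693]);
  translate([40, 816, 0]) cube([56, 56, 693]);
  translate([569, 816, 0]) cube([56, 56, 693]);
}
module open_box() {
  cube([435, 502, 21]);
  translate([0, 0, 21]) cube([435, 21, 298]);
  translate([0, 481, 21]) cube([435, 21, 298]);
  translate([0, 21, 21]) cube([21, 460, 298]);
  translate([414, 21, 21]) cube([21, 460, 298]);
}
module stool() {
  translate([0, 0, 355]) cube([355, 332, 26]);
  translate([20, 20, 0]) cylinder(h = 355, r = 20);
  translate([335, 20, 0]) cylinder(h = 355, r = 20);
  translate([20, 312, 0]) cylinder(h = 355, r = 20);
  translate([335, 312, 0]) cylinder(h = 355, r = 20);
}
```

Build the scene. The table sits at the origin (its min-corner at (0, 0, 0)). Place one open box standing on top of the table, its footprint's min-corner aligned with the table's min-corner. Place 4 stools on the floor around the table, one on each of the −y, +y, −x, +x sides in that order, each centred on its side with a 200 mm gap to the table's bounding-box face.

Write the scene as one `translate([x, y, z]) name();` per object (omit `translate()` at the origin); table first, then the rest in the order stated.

table();
translate([0, 0, 722]) open_box();
translate([155, -532, 0]) stool();
translate([155, 1112, 0]) stool();
translate([-555, 290, 0]) stool();
translate([865, 290, 0]) stool();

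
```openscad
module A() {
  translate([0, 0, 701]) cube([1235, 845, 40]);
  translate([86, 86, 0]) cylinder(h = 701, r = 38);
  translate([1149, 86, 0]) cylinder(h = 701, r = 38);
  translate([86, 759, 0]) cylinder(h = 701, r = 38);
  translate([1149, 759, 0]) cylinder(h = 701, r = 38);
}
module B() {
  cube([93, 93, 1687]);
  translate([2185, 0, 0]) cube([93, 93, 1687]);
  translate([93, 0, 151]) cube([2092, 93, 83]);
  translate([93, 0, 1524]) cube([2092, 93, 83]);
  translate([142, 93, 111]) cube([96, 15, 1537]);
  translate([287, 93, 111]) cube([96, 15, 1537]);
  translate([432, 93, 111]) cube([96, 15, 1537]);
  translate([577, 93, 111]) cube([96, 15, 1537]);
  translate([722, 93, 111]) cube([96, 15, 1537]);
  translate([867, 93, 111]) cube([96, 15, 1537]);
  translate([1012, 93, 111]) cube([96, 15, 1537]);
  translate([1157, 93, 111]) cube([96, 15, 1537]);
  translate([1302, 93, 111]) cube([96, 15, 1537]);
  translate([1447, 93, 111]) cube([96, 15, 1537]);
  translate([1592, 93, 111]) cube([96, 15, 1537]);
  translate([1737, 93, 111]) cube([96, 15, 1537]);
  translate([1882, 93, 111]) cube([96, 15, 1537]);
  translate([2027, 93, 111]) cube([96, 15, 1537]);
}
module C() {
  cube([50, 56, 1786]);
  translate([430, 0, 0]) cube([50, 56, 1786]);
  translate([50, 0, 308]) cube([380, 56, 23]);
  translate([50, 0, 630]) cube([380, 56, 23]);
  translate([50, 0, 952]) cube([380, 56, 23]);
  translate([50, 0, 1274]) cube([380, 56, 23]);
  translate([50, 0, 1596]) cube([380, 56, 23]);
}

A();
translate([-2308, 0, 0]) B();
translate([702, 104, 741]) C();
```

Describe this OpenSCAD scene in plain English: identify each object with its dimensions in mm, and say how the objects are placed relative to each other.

A is a table with a 1235×845 mm rectangular top, 40 mm thick, top surface at z = 741 mm, supported by four round legs of 76 mm diameter, each leg's bounding box inset 48 mm from the nearest pair of top edges, running from the floor.

B is a fence section. Two 93×93 mm posts, 1687 mm tall, stand on the floor with a clear span of 2092 mm between their inner faces. Two horizontal rails of 93×83 mm section span the gap between the posts with their undersides at z = 151 mm and z = 1524 mm, flush with the posts' −y face. 14 pickets, each 96 mm wide, 15 mm thick and 1537 mm tall, are fixed to the +y face of the rails with their bottoms at z = 111 mm, evenly spaced across the span with equal gaps (rounded down to the nearest mm) at the −x end and between each pair — any rounding remainder accumulates at the +x end.

C is a wooden ladder with two side rails of 50×56 mm section and 1786 mm height, set 480 mm apart overall. Between them run 5 rectangular rungs (56 mm deep, 23 mm thick), front faces flush with the rails' −y face. The bottom of the first rung is 308 mm above the floor and each subsequent rung is 322 mm higher than the one below.

The fence section is on the floor beside the table on its −x side. The ladder is on top of the table.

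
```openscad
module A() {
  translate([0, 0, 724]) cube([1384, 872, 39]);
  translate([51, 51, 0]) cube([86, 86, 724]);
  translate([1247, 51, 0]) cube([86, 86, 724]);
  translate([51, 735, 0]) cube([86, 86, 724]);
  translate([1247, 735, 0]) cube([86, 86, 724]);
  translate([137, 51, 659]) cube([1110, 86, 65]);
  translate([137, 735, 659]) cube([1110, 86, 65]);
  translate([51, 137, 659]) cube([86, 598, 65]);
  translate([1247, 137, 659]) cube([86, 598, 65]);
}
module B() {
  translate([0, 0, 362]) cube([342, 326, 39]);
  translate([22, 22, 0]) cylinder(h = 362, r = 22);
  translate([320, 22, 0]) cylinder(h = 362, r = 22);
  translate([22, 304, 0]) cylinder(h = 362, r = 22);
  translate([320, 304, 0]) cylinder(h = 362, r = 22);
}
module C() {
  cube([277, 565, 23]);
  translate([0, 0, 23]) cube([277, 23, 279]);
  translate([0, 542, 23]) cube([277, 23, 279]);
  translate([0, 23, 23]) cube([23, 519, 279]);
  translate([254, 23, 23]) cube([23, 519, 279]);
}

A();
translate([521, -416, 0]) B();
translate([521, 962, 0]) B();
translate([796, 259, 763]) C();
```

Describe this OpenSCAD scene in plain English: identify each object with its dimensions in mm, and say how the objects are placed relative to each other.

A is a rectangular dining table. The top is 1384×872×39 mm with its upper surface at z = 763 mm. It stands on four 86×86 mm square legs, each inset 51 mm from the nearest pair of top edges, running from the floor to the underside of the top. Four apron rails, 86 mm thick and 65 mm tall, run between adjacent legs with their top edges flush with the underside of the top and their outer faces flush with the legs' outer faces.

B is a four-legged stool. The seat is 342×326 mm, 39 mm thick, top at z = 401 mm. It stands on four round legs, each 44 mm in diameter, from z = 0 to the seat underside, each leg's axis is inset half a diameter from the nearest pair of seat edges (so the leg's bounding box is flush with the corner).

C is an open storage box with external size 277×565×302 mm and wall thickness 23 mm (the base is also 23 mm thick). The base covers the whole footprint; the four walls stand on the base, with the y-facing walls full-width and the x-facing walls fitting between their inner faces.

Two stools sit around the table at the −y, +y sides. The open box is on top of the table.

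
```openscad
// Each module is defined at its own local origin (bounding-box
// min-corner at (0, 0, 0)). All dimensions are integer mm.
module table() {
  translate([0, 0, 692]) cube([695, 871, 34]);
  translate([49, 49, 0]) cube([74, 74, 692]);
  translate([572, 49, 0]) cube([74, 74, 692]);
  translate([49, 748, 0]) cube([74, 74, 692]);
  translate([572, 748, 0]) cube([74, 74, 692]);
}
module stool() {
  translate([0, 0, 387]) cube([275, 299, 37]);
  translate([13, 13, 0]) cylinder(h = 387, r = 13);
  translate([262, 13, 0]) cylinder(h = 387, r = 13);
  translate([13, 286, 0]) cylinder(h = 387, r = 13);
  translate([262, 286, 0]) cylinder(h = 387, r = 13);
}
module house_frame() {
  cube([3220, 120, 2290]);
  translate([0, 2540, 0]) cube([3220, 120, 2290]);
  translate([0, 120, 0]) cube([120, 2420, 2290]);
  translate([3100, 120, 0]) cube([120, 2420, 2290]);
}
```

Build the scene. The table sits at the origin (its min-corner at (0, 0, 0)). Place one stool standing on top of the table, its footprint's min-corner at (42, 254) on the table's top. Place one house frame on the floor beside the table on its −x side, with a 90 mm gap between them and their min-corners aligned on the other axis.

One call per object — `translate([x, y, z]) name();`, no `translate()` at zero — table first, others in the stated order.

table();
translate([42, 254, 726]) stool();
translate([-3310, 0, 0]) house_frame();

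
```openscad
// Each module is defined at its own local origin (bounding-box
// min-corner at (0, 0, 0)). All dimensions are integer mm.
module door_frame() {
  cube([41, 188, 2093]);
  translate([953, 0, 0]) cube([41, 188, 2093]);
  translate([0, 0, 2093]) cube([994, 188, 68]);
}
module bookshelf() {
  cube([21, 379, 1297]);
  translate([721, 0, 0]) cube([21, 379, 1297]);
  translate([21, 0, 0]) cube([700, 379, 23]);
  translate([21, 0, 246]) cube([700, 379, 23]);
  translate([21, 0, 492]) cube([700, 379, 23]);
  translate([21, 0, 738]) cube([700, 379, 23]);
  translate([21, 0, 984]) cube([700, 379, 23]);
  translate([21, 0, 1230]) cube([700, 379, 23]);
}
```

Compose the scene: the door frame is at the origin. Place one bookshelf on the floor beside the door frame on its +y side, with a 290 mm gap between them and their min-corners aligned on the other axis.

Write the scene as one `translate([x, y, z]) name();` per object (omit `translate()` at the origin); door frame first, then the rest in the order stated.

door_frame();
translate([0, 478, 0]) bookshelf();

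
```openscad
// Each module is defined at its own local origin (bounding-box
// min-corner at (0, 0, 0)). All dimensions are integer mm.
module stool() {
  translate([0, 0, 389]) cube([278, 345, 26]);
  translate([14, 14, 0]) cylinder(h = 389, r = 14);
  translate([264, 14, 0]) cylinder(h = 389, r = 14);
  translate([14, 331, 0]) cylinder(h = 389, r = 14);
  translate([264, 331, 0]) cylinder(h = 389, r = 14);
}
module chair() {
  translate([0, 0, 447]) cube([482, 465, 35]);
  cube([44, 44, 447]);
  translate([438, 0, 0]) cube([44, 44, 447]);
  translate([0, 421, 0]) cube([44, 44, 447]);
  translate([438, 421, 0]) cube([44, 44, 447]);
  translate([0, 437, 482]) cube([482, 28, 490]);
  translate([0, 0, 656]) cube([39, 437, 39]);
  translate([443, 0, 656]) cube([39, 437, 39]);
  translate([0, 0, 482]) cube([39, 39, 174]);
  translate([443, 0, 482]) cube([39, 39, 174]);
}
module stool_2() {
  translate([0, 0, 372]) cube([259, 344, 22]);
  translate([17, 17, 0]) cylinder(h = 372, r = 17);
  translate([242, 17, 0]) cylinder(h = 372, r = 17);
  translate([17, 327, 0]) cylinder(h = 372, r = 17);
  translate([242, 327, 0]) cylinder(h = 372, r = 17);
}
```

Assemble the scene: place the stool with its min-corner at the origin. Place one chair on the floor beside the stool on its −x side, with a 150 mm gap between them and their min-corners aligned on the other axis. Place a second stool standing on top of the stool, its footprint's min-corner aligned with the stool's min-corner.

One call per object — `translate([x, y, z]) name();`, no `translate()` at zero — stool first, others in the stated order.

stool();
translate([-632, 0, 0]) chair();
translate([0, 0, 415]) stool_2();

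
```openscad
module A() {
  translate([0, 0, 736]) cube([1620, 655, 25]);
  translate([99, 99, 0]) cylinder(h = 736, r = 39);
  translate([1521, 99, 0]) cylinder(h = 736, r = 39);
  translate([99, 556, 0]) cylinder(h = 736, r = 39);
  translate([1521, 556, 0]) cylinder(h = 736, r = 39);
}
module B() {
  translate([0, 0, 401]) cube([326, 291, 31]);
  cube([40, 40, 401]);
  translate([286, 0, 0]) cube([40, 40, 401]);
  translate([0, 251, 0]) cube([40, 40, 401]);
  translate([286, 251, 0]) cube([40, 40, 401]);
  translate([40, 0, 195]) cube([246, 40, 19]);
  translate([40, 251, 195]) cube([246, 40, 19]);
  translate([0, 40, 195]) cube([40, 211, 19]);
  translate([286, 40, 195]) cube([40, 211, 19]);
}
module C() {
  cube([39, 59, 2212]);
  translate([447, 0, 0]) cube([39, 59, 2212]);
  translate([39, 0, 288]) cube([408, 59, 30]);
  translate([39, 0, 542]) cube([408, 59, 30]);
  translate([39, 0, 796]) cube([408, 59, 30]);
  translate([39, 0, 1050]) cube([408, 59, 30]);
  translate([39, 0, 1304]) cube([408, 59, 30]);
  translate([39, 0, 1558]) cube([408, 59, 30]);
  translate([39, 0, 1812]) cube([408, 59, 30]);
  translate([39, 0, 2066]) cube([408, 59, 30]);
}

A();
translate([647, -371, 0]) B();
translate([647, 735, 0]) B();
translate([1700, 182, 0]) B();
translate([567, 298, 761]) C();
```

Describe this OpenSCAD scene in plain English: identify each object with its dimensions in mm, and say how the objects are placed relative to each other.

A is a rectangular dining table. The top is 1620×655×25 mm with its upper surface at z = 761 mm. It stands on four round legs of 78 mm diameter, each leg's bounding box inset 60 mm from the nearest pair of top edges, running from the floor to the underside of the top.

B is a four-legged stool. The seat is a 326×291×31 mm slab whose top surface is at z = 432 mm; four square legs, each 40×40 mm in cross-section, run from the floor (z = 0) to the underside of the seat, each flush with a corner of the seat. Four stretchers, 40 mm wide and 19 mm tall, connect adjacent legs with their undersides at z = 195 mm, each running between the inner faces of the legs it joins and aligned with the legs' outer faces on the other axis.

C is a wooden ladder with two side rails of 39×59 mm section and 2212 mm height, set 486 mm apart overall. Between them run 8 rectangular rungs (59 mm deep, 30 mm thick), front faces flush with the rails' −y face. The bottom of the first rung is 288 mm above the floor and each subsequent rung is 254 mm higher than the one below.

Three stools sit around the table at the −y, +y, +x sides. The ladder is on top of the table, centred.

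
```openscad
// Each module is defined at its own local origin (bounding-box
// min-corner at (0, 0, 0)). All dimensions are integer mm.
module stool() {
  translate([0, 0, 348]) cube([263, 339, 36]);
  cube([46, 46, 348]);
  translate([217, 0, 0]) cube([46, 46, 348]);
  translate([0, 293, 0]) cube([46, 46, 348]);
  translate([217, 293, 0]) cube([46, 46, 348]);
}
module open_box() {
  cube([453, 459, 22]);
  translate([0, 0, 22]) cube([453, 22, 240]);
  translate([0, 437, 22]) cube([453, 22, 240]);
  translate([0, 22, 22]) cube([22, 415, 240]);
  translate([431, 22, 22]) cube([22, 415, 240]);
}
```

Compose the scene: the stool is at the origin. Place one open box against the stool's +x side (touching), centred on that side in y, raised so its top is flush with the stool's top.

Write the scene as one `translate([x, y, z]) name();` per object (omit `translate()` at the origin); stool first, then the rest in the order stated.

stool();
translate([263, -60, 122]) open_box();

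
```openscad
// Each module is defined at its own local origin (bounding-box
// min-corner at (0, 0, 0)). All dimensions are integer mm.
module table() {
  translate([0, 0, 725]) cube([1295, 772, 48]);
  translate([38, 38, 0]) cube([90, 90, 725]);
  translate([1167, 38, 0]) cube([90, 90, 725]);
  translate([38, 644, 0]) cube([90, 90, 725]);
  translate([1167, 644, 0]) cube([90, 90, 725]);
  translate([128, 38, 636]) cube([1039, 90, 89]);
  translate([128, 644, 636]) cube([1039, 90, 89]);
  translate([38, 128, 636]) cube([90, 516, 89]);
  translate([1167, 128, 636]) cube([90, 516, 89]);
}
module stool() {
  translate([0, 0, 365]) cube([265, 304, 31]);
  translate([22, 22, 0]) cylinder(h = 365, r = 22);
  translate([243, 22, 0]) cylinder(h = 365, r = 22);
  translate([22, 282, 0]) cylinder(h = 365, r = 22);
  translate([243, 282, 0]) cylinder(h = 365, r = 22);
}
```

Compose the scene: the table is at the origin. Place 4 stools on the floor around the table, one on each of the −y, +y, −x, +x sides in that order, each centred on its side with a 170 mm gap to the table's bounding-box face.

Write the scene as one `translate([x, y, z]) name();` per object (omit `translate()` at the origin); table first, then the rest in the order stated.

table();
translate([515, -474, 0]) stool();
translate([515, 942, 0]) stool();
translate([-435, 234, 0]) stool();
translate([1465, 234, 0]) stool();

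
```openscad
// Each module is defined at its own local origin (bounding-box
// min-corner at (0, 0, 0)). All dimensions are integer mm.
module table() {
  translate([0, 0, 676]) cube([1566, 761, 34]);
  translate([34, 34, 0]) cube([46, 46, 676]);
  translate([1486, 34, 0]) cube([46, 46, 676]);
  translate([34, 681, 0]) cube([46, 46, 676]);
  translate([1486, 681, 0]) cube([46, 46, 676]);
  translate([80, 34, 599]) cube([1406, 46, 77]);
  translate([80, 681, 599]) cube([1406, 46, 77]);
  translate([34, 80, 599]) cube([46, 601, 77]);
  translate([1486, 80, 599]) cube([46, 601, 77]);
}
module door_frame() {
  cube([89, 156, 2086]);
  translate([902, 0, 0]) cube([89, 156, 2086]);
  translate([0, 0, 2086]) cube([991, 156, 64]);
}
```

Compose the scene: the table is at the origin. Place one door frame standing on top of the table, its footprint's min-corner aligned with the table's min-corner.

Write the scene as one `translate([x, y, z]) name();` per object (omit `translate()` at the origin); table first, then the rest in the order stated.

table();
translate([0, 0, 710]) door_frame();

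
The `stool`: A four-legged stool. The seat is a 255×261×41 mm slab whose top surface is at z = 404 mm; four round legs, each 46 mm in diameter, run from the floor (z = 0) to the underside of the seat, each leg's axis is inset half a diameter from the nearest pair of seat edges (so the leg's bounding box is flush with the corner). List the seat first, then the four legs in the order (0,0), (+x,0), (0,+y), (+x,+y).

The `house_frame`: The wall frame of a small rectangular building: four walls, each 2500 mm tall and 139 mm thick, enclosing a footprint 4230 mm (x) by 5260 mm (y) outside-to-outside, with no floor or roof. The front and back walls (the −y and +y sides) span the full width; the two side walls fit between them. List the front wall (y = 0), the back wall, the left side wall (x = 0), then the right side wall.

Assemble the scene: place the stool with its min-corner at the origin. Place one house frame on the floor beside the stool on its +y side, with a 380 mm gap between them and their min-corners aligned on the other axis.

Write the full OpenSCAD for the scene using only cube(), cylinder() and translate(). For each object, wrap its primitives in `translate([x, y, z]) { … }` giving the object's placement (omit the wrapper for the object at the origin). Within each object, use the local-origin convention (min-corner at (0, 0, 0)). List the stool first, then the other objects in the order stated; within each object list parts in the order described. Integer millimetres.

translate([0, 0, 363]) cube([255, 261, 41]);
translate([23, 23, 0]) cylinder(h = 363, r = 23);
translate([232, 23, 0]) cylinder(h = 363, r = 23);
translate([23, 238, 0]) cylinder(h = 363, r = 23);
translate([232, 238, 0]) cylinder(h = 363, r = 23);
translate([0, 641, 0]) {
  cube([4230, 139, 2500]);
  translate([0, 5121, 0]) cube([4230, 139, 2500]);
  translate([0, 139, 0]) cube([139, 4982, 2500]);
  translate([4091, 139, 0]) cube([139, 4982, 2500]);
}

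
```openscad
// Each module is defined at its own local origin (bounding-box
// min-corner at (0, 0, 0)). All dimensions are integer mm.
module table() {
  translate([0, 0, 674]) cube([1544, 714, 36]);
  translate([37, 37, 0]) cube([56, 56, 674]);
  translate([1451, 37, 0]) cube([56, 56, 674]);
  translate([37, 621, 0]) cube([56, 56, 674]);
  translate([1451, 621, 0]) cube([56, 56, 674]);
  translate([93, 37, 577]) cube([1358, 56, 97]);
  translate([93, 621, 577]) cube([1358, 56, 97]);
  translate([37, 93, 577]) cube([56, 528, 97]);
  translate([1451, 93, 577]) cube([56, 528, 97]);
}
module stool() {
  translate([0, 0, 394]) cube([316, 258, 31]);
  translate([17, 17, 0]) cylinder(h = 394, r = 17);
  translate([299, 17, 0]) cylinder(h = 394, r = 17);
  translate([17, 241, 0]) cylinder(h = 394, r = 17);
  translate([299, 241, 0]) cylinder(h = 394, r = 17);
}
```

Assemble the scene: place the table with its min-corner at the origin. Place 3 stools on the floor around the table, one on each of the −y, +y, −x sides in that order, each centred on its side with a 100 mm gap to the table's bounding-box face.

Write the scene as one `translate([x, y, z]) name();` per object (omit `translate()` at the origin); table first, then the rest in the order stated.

table();
translate([614, -358, 0]) stool();
translate([614, 814, 0]) stool();
translate([-416, 228, 0]) stool();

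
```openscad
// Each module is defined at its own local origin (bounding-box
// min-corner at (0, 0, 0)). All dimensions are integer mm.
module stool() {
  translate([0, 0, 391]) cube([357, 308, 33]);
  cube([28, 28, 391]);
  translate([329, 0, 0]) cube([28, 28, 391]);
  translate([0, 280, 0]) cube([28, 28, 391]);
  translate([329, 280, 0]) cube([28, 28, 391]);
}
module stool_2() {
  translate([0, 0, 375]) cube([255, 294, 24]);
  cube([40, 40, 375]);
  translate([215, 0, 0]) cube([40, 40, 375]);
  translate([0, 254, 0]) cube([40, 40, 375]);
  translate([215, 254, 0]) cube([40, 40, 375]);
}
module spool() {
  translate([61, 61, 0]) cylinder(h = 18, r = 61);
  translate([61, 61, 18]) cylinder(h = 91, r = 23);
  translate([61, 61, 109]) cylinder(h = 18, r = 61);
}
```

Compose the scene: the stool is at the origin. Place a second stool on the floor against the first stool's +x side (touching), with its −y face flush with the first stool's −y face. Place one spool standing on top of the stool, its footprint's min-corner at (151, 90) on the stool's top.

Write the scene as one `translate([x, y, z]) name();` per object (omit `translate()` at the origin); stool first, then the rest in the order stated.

stool();
translate([357, 0, 0]) stool_2();
translate([151, 90, 424]) spool();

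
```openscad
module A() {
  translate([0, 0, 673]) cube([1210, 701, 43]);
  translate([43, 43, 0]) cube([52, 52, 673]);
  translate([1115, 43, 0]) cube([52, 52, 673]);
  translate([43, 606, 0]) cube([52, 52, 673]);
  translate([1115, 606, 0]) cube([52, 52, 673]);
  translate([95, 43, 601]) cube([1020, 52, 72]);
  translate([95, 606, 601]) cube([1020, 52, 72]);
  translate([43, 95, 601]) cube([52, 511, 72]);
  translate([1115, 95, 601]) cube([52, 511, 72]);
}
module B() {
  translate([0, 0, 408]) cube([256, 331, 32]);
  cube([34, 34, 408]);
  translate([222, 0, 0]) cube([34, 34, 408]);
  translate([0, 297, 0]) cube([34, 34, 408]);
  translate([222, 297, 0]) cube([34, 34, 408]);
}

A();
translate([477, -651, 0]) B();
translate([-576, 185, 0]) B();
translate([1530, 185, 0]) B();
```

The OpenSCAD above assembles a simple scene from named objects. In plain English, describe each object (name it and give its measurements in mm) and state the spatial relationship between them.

A is a table with a 1210×701 mm rectangular top, 43 mm thick, top surface at z = 716 mm, supported by four 52×52 mm square legs, each inset 43 mm from the nearest pair of top edges, running from the floor. Four apron rails, 52 mm thick and 72 mm tall, run between adjacent legs with their top edges flush with the underside of the top and their outer faces flush with the legs' outer faces.

B is a four-legged stool. The seat is a 256×331×32 mm slab whose top surface is at z = 440 mm; four square legs, each 34×34 mm in cross-section, run from the floor (z = 0) to the underside of the seat, each flush with a corner of the seat.

Three stools sit around the table at the −y, −x, +x sides.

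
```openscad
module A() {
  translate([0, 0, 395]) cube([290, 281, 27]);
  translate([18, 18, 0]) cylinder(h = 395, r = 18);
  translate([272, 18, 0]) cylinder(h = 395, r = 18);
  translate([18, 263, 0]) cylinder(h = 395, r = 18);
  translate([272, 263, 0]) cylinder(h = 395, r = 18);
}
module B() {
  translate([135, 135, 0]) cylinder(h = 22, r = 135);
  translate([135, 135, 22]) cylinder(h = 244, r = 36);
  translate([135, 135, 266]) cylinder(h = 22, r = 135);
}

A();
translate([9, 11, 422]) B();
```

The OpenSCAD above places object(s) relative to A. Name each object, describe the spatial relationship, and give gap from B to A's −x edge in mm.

The spool's min-x is at 9; the stool's min-x is 0; gap = 9 mm.

A is a stool. B is a spool. The spool is on top of the stool. The gap from the spool to the stool's −x edge is 9 mm.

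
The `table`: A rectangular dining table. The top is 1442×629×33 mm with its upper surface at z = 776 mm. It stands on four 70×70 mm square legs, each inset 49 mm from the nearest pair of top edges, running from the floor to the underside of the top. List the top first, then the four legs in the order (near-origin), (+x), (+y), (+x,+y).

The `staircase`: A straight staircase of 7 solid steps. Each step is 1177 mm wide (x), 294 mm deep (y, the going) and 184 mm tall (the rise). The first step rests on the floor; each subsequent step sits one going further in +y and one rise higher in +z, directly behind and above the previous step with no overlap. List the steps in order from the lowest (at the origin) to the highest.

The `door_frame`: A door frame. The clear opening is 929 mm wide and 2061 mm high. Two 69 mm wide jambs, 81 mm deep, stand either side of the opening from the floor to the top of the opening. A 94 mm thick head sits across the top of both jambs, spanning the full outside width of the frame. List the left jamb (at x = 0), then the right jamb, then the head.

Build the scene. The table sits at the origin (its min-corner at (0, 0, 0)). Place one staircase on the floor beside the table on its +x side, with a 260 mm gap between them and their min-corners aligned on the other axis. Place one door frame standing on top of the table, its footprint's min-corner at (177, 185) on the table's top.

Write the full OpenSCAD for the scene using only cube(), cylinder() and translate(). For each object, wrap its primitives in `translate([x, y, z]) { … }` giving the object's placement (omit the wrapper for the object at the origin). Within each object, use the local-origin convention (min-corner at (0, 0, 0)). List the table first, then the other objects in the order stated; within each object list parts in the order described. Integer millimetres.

translate([0, 0, 743]) cube([1442, 629, 33]);
translate([49, 49, 0]) cube([70, 70, 743]);
translate([1323, 49, 0]) cube([70, 70, 743]);
translate([49, 510, 0]) cube([70, 70, 743]);
translate([1323, 510, 0]) cube([70, 70, 743]);
translate([1702, 0, 0]) {
  cube([1177, 294, 184]);
  translate([0, 294, 184]) cube([1177, 294, 184]);
  translate([0, 588, 368]) cube([1177, 294, 184]);
  translate([0, 882, 552]) cube([1177, 294, 184]);
  translate([0, 1176, 736]) cube([1177, 294, 184]);
  translate([0, 1470, 920]) cube([1177, 294, 184]);
  translate([0, 1764, 1104]) cube([1177, 294, 184]);
}
translate([177, 185, 776]) {
  cube([69, 81, 2061]);
  translate([998, 0, 0]) cube([69, 81, 2061]);
  translate([0, 0, 2061]) cube([1067, 81, 94]);
}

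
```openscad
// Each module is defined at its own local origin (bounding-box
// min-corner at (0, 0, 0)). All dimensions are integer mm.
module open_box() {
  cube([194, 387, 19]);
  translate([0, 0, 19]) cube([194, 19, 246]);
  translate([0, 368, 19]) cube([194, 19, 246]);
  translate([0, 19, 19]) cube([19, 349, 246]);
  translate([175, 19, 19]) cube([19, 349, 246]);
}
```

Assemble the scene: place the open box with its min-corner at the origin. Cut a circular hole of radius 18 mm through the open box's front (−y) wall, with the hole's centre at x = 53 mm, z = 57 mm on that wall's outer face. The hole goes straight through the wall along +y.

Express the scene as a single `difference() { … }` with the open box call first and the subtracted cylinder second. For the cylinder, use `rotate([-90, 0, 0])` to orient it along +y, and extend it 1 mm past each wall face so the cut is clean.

difference() {
  open_box();
  translate([53, -1, 57]) rotate([-90, 0, 0]) cylinder(h = 21, r = 18);
}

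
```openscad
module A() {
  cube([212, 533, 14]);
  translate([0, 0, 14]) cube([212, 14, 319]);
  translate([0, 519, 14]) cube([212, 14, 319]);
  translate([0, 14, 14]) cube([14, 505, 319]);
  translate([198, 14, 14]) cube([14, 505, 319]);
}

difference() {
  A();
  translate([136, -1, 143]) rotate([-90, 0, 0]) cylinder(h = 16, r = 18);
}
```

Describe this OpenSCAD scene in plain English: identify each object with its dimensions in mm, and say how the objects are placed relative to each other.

A is an open-topped rectangular box: outside dimensions 212×533×333 mm, with a uniform wall and base thickness of 14 mm. The base is a full 212×533 slab on the floor; four walls sit on top of the base. The front and back walls (the −y and +y sides) span the full width; the two side walls fit between them.

The open box has a circular hole of radius 18 mm through its front wall, centred at (x = 136, z = 143).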